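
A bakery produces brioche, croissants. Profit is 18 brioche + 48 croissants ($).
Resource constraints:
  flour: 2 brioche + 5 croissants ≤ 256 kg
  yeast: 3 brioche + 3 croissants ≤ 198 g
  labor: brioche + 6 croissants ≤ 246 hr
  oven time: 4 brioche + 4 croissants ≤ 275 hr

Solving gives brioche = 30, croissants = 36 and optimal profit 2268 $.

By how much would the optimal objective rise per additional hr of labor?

Binding: yeast and labor. Non-binding: flour (16 unused), oven time (11 unused).
By complementary slackness, y = 0 for the non-binding constraints.
From A_Bᵀ y = c: 3·y_yeast + 1·y_labor = 18; 3·y_yeast + 6·y_labor = 48.
Solving: y_yeast = 4, y_labor = 6.
Shadow price of labor = 6.

6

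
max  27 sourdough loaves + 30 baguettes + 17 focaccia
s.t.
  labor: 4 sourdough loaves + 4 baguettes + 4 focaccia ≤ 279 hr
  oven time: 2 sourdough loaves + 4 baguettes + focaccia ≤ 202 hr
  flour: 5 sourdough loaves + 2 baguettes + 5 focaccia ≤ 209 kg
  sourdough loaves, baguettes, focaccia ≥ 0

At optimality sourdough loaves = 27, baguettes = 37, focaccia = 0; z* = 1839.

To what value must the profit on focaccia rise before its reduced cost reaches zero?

21

Check each constraint at x*: labor 256/279 (slack 23); oven time 202/202 (tight); flour 209/209 (tight).
Since labor is not tight, its dual is 0.
The binding rows give the dual system: 2·y_oven time + 5·y_flour = 27 and 4·y_oven time + 2·y_flour = 30.
→ y_oven time = 6 and y_flour = 3.
focaccia enters the basis when its profit ≥ yᵀa₃ = 6·1 + 3·5 = 21.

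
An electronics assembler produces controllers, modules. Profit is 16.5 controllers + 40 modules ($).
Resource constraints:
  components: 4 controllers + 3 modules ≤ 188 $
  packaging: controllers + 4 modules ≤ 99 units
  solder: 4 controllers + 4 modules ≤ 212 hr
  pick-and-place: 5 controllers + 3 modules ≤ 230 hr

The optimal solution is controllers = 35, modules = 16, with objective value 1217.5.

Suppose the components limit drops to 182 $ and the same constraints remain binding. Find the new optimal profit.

Check each constraint at x*: components 188/188 (tight); packaging 99/99 (tight); solder 204/212 (slack 8); pick-and-place 223/230 (slack 7).
Slack constraints have shadow price 0 (complementary slackness).
The binding rows give the dual system: 4·y_components + 1·y_packaging = 16.5 and 3·y_components + 4·y_packaging = 40.
Solving: y_components = 2, y_packaging = 8.5.
Δz = y_components·Δb = 2 × (-6) = -12, so new z* = 1217.5 − 12 = 1205.5.

1205.5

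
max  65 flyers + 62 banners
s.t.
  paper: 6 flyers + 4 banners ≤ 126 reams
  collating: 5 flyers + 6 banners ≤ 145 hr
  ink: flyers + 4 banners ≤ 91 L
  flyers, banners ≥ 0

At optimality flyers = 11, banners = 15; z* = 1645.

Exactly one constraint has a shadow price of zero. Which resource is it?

ink

paper: 126/126 (binding)
collating: 145/145 (binding)
ink: 71/91 (slack 20)
By complementary slackness, a constraint with positive slack has shadow price 0 → ink.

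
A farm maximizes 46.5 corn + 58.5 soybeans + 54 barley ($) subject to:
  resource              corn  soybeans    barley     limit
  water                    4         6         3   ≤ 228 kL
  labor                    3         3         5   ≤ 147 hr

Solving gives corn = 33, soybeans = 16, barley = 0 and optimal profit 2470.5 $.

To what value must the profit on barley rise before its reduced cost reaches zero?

Check each constraint at x*: water 228/228 (tight); labor 147/147 (tight).
Dual feasibility on the basic columns requires 4·y_water + 3·y_labor = 46.5, 6·y_water + 3·y_labor = 58.5.
This yields shadow prices y_water = 6, y_labor = 7.5.
barley enters the basis when its profit ≥ yᵀa₃ = 6·3 + 7.5·5 = 55.5.

55.5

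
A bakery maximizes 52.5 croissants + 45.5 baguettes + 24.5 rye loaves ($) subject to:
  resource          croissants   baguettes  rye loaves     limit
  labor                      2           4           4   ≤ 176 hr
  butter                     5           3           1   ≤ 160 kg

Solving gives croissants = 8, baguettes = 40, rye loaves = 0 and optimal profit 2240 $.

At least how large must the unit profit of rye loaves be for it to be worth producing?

28.5

Both labor and butter are binding at x*.
Dual feasibility on the basic columns requires 2·y_labor + 5·y_butter = 52.5, 4·y_labor + 3·y_butter = 45.5.
This yields shadow prices y_labor = 5, y_butter = 8.5.
rye loaves enters the basis when its profit ≥ yᵀa₃ = 5·4 + 8.5·1 = 28.5.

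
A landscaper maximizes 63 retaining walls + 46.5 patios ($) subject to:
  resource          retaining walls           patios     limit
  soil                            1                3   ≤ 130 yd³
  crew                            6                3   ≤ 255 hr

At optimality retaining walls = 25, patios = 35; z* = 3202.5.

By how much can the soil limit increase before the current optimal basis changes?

125

Binding constraints: soil, crew. The basis is B = [[1,3],[6,3]] with det -15.
Per unit increase in soil, x* moves by d = (-0.2, 0.4).
The basis stays optimal until retaining walls reaches 0; allowable increase = 125 yd³.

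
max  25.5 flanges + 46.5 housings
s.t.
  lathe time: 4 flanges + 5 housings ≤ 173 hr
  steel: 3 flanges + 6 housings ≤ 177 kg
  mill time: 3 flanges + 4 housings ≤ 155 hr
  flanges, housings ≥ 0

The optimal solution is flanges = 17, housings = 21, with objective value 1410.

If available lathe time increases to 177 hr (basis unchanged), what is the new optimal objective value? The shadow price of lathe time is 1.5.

1416

Δb = 4, so new z* = 1410 + (1.5)·(4) = 1410 + 6 = 1416.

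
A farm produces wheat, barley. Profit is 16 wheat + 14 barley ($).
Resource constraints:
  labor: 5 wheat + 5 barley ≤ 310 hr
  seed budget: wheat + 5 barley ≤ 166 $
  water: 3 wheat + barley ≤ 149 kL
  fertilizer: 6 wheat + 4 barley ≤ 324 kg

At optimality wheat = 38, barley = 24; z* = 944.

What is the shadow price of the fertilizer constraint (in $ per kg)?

At the optimum: labor uses 310 of 310 (binding); seed budget uses 158 of 166 (slack = 8); water uses 138 of 149 (slack = 11); fertilizer uses 324 of 324 (binding).
Slack constraints have shadow price 0 (complementary slackness).
Dual feasibility on the basic columns requires 5·y_labor + 6·y_fertilizer = 16, 5·y_labor + 4·y_fertilizer = 14.
→ y_labor = 2 and y_fertilizer = 1.
Shadow price of fertilizer = 1.

1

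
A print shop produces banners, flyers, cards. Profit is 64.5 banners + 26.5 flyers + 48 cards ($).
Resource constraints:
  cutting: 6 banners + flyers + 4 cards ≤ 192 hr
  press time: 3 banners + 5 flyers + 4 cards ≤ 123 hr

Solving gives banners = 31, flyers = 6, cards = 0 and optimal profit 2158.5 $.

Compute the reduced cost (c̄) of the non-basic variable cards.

At the optimum: cutting uses 192 of 192 (binding); press time uses 123 of 123 (binding).
From A_Bᵀ y = c: 6·y_cutting + 3·y_press time = 64.5; 1·y_cutting + 5·y_press time = 26.5.
→ y_cutting = 9 and y_press time = 3.5.
Reduced cost of cards: c₃ − yᵀa₃ = 48 − (9·4 + 3.5·4) = 48 − 50 = -2.

-2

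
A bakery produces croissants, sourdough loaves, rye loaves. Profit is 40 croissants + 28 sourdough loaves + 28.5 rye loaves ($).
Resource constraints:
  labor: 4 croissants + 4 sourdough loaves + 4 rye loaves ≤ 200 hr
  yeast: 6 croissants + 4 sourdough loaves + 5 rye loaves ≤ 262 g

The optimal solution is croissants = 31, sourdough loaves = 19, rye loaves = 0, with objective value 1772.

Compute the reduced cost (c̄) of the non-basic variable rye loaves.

Both labor and yeast are binding at x*.
Dual feasibility on the basic columns requires 4·y_labor + 6·y_yeast = 40, 4·y_labor + 4·y_yeast = 28.
This yields shadow prices y_labor = 1, y_yeast = 6.
Reduced cost of rye loaves: c₃ − yᵀa₃ = 28.5 − (1·4 + 6·5) = 28.5 − 34 = -5.5.

-5.5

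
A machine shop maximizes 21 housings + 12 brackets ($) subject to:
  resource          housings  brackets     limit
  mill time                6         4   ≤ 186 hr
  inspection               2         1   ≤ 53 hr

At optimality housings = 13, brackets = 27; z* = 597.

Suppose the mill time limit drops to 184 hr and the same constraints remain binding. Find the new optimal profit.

At the optimum: mill time uses 186 of 186 (binding); inspection uses 53 of 53 (binding).
From A_Bᵀ y = c: 6·y_mill time + 2·y_inspection = 21; 4·y_mill time + 1·y_inspection = 12.
This yields shadow prices y_mill time = 1.5, y_inspection = 6.
Δz = y_mill time·Δb = 1.5 × (-2) = -3, so new z* = 597 − 3 = 594.

594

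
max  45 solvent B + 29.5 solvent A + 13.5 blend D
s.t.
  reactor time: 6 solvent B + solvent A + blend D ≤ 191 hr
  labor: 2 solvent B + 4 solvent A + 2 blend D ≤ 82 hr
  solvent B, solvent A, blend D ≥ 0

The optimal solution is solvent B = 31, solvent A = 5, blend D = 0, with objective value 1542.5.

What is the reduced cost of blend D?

-4

Check each constraint at x*: reactor time 191/191 (tight); labor 82/82 (tight).
The binding rows give the dual system: 6·y_reactor time + 2·y_labor = 45 and 1·y_reactor time + 4·y_labor = 29.5.
→ y_reactor time = 5.5 and y_labor = 6.
Reduced cost of blend D: c₃ − yᵀa₃ = 13.5 − (5.5·1 + 6·2) = 13.5 − 17.5 = -4.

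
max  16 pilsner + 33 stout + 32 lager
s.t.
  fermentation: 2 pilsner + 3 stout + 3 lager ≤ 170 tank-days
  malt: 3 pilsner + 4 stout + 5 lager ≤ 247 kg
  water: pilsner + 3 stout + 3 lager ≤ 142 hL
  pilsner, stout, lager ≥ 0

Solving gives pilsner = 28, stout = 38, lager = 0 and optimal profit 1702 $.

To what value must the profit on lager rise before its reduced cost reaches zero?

33

At the optimum: fermentation uses 170 of 170 (binding); malt uses 236 of 247 (slack = 11); water uses 142 of 142 (binding).
By complementary slackness, y = 0 for the non-binding constraint.
Dual feasibility on the basic columns requires 2·y_fermentation + 1·y_water = 16, 3·y_fermentation + 3·y_water = 33.
Solving: y_fermentation = 5, y_water = 6.
lager enters the basis when its profit ≥ yᵀa₃ = 5·3 + 6·3 = 33.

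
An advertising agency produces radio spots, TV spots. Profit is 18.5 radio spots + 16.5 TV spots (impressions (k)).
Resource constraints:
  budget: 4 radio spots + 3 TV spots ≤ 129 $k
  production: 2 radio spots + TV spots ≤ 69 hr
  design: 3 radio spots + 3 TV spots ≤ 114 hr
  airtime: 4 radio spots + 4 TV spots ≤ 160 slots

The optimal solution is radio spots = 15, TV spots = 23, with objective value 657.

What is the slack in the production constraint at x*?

production used = 2·15 + 1·23 = 53; slack = 69 − 53 = 16.

16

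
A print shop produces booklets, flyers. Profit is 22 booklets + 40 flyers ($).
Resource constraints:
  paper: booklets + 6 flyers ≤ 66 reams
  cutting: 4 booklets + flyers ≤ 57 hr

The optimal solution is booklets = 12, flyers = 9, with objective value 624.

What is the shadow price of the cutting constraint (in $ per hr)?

4

Both paper and cutting are binding at x*.
The binding rows give the dual system: 1·y_paper + 4·y_cutting = 22 and 6·y_paper + 1·y_cutting = 40.
This yields shadow prices y_paper = 6, y_cutting = 4.
Shadow price of cutting = 4.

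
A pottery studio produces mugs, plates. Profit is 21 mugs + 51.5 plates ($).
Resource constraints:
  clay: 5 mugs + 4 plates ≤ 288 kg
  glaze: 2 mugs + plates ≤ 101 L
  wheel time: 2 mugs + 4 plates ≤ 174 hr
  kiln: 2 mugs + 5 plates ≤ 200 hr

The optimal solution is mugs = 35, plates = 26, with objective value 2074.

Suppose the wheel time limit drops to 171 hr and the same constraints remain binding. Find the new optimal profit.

2071

At the optimum: clay uses 279 of 288 (slack = 9); glaze uses 96 of 101 (slack = 5); wheel time uses 174 of 174 (binding); kiln uses 200 of 200 (binding).
Slack constraints have shadow price 0 (complementary slackness).
The binding rows give the dual system: 2·y_wheel time + 2·y_kiln = 21 and 4·y_wheel time + 5·y_kiln = 51.5.
Solving: y_wheel time = 1, y_kiln = 9.5.
Δz = y_wheel time·Δb = 1 × (-3) = -3, so new z* = 2074 − 3 = 2071.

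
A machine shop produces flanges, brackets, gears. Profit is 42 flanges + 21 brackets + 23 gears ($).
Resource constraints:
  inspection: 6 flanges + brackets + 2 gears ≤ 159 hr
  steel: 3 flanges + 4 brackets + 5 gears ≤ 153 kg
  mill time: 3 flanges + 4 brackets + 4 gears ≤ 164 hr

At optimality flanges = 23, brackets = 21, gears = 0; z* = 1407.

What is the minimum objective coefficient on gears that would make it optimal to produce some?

At the optimum: inspection uses 159 of 159 (binding); steel uses 153 of 153 (binding); mill time uses 153 of 164 (slack = 11).
By complementary slackness, y = 0 for the non-binding constraint.
The binding rows give the dual system: 6·y_inspection + 3·y_steel = 42 and 1·y_inspection + 4·y_steel = 21.
→ y_inspection = 5 and y_steel = 4.
gears enters the basis when its profit ≥ yᵀa₃ = 5·2 + 4·5 = 30.

30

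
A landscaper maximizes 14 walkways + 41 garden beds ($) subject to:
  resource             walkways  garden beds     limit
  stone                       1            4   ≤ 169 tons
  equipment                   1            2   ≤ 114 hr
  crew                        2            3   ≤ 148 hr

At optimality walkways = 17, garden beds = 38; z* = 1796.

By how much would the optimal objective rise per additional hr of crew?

3

Check each constraint at x*: stone 169/169 (tight); equipment 93/114 (slack 21); crew 148/148 (tight).
Slack constraints have shadow price 0 (complementary slackness).
Dual feasibility on the basic columns requires 1·y_stone + 2·y_crew = 14, 4·y_stone + 3·y_crew = 41.
This yields shadow prices y_stone = 8, y_crew = 3.
Shadow price of crew = 3.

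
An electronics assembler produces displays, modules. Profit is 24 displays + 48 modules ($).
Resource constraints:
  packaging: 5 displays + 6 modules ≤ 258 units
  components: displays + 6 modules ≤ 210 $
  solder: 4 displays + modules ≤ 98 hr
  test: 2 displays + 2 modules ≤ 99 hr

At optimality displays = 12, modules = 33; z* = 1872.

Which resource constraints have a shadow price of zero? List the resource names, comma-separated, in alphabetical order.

solder, test

packaging: 258/258 (binding)
components: 210/210 (binding)
solder: 81/98 (slack 17)
test: 90/99 (slack 9)
By complementary slackness, a constraint with positive slack has shadow price 0 → solder, test.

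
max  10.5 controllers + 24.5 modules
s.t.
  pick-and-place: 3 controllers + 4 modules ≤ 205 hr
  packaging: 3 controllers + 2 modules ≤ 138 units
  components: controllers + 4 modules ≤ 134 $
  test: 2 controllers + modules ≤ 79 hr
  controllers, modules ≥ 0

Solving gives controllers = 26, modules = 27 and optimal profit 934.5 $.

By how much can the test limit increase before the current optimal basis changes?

Binding constraints: components, test. The basis is B = [[1,4],[2,1]] with det -7.
Per unit increase in test, x* moves by d = (0.5714, -0.1429).
The basis stays optimal until packaging becomes binding; allowable increase = 4.2 hr.

4.2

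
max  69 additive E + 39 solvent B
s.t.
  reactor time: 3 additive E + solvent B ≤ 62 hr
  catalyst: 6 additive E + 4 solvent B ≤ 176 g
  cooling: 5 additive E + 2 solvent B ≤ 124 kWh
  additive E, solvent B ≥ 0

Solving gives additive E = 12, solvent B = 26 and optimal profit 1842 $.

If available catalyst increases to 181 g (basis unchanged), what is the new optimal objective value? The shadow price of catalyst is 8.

1882

Δb = 5, so new z* = 1842 + (8)·(5) = 1842 + 40 = 1882.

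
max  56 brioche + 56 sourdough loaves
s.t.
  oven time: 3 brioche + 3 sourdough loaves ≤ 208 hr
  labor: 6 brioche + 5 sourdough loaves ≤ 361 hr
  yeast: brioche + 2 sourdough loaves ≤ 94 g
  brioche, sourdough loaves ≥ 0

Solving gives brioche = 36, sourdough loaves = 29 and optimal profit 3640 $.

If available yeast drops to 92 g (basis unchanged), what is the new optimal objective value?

3624

At the optimum: oven time uses 195 of 208 (slack = 13); labor uses 361 of 361 (binding); yeast uses 94 of 94 (binding).
Since oven time is not tight, its dual is 0.
From A_Bᵀ y = c: 6·y_labor + 1·y_yeast = 56; 5·y_labor + 2·y_yeast = 56.
This yields shadow prices y_labor = 8, y_yeast = 8.
Δz = y_yeast·Δb = 8 × (-2) = -16, so new z* = 3640 − 16 = 3624.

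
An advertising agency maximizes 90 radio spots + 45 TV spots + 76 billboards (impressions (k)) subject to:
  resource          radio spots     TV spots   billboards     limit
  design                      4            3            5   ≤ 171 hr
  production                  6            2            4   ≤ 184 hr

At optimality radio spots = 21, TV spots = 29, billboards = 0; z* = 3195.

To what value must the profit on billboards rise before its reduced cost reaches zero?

Check each constraint at x*: design 171/171 (tight); production 184/184 (tight).
Dual feasibility on the basic columns requires 4·y_design + 6·y_production = 90, 3·y_design + 2·y_production = 45.
Solving: y_design = 9, y_production = 9.
billboards enters the basis when its profit ≥ yᵀa₃ = 9·5 + 9·4 = 81.

81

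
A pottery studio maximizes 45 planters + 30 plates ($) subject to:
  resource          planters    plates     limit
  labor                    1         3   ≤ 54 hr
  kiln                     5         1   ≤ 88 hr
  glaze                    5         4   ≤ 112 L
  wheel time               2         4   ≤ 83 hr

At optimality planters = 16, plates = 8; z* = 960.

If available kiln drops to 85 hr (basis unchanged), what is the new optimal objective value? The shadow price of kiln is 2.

954

Δb = -3, so new z* = 960 + (2)·(-3) = 960 − 6 = 954.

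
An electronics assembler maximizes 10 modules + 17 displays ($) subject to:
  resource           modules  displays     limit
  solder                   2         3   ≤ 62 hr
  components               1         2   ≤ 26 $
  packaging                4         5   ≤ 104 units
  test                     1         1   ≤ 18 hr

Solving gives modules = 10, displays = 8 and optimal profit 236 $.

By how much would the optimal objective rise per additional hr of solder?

0

Binding: components and test. Non-binding: solder (18 unused), packaging (24 unused).
By complementary slackness, y = 0 for the non-binding constraints.
From A_Bᵀ y = c: 1·y_components + 1·y_test = 10; 2·y_components + 1·y_test = 17.
Solving: y_components = 7, y_test = 3.
Shadow price of solder = 0.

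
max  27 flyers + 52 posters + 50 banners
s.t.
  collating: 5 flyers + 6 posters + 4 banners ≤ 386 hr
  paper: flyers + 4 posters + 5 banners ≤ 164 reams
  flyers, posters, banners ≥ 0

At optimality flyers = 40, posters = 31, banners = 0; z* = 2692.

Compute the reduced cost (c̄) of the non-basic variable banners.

-1

Check each constraint at x*: collating 386/386 (tight); paper 164/164 (tight).
From A_Bᵀ y = c: 5·y_collating + 1·y_paper = 27; 6·y_collating + 4·y_paper = 52.
Solving: y_collating = 4, y_paper = 7.
Reduced cost of banners: c₃ − yᵀa₃ = 50 − (4·4 + 7·5) = 50 − 51 = -1.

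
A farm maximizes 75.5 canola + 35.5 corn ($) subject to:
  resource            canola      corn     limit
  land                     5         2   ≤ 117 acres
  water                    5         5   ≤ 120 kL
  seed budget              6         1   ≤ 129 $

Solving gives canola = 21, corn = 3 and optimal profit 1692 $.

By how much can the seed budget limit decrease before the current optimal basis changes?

105

Binding constraints: water, seed budget. The basis is B = [[5,5],[6,1]] with det -25.
Per unit decrease in seed budget, x* moves by d = (-0.2, 0.2).
The basis stays optimal until canola reaches 0; allowable decrease = 105 $.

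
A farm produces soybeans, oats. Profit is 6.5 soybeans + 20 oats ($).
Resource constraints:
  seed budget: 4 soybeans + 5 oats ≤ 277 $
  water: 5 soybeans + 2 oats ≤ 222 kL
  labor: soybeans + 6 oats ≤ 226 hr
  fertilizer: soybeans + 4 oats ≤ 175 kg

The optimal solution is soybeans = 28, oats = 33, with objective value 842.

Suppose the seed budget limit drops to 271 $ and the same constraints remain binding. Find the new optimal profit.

836

Binding: seed budget and labor. Non-binding: water (16 unused), fertilizer (15 unused).
By complementary slackness, y = 0 for the non-binding constraints.
The binding rows give the dual system: 4·y_seed budget + 1·y_labor = 6.5 and 5·y_seed budget + 6·y_labor = 20.
This yields shadow prices y_seed budget = 1, y_labor = 2.5.
Δz = y_seed budget·Δb = 1 × (-6) = -6, so new z* = 842 − 6 = 836.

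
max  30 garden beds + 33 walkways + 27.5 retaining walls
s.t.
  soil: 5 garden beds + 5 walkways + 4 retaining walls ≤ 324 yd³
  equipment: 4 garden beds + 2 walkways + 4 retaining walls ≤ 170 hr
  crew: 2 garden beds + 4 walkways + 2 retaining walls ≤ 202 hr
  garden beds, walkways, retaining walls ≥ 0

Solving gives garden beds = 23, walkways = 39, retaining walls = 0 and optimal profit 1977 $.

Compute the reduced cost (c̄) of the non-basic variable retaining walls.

-2.5

Binding: equipment and crew. Non-binding: soil (14 unused).
Slack constraints have shadow price 0 (complementary slackness).
From A_Bᵀ y = c: 4·y_equipment + 2·y_crew = 30; 2·y_equipment + 4·y_crew = 33.
This yields shadow prices y_equipment = 4.5, y_crew = 6.
Reduced cost of retaining walls: c₃ − yᵀa₃ = 27.5 − (4.5·4 + 6·2) = 27.5 − 30 = -2.5.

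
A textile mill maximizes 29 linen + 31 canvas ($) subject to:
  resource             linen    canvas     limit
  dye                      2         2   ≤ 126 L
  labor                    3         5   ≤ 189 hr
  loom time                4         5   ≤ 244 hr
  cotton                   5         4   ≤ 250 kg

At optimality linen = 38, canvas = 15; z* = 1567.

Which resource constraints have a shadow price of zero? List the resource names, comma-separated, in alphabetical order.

dye: 106/126 (slack 20)
labor: 189/189 (binding)
loom time: 227/244 (slack 17)
cotton: 250/250 (binding)
By complementary slackness, a constraint with positive slack has shadow price 0 → dye, loom time.

dye, loom time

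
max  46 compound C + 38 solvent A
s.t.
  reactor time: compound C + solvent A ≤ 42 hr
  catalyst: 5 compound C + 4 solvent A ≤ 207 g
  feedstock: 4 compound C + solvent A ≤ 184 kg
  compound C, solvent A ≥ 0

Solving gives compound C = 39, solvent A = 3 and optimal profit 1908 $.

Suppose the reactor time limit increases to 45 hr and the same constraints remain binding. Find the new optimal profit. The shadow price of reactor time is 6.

1926

Δb = 3, so new z* = 1908 + (6)·(3) = 1908 + 18 = 1926.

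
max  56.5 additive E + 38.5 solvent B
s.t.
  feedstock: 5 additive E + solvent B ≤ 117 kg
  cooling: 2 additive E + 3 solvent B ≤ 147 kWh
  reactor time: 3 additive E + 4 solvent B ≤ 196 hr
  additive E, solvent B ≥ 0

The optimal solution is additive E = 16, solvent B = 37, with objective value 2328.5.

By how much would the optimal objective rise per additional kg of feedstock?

Check each constraint at x*: feedstock 117/117 (tight); cooling 143/147 (slack 4); reactor time 196/196 (tight).
Since cooling is not tight, its dual is 0.
The binding rows give the dual system: 5·y_feedstock + 3·y_reactor time = 56.5 and 1·y_feedstock + 4·y_reactor time = 38.5.
This yields shadow prices y_feedstock = 6.5, y_reactor time = 8.
Shadow price of feedstock = 6.5.

6.5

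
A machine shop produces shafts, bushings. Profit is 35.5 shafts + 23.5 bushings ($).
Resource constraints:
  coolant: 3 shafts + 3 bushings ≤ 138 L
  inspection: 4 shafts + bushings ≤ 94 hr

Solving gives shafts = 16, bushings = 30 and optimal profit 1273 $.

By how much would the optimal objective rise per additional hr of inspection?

4

Both coolant and inspection are binding at x*.
The binding rows give the dual system: 3·y_coolant + 4·y_inspection = 35.5 and 3·y_coolant + 1·y_inspection = 23.5.
Solving: y_coolant = 6.5, y_inspection = 4.
Shadow price of inspection = 4.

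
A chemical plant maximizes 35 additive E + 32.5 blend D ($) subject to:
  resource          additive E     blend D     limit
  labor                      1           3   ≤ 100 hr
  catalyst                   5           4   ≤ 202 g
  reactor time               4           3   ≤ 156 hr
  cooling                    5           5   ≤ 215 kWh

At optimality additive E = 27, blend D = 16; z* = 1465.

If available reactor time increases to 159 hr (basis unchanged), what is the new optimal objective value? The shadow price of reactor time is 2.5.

Δb = 3, so new z* = 1465 + (2.5)·(3) = 1465 + 7.5 = 1472.5.

1472.5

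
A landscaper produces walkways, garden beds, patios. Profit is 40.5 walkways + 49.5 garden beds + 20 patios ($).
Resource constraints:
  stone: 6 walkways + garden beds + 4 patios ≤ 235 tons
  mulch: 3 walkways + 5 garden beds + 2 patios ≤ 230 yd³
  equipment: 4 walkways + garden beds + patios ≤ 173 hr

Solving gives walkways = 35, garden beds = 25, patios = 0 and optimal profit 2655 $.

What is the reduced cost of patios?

-7

Check each constraint at x*: stone 235/235 (tight); mulch 230/230 (tight); equipment 165/173 (slack 8).
Since equipment is not tight, its dual is 0.
Dual feasibility on the basic columns requires 6·y_stone + 3·y_mulch = 40.5, 1·y_stone + 5·y_mulch = 49.5.
→ y_stone = 2 and y_mulch = 9.5.
Reduced cost of patios: c₃ − yᵀa₃ = 20 − (2·4 + 9.5·2) = 20 − 27 = -7.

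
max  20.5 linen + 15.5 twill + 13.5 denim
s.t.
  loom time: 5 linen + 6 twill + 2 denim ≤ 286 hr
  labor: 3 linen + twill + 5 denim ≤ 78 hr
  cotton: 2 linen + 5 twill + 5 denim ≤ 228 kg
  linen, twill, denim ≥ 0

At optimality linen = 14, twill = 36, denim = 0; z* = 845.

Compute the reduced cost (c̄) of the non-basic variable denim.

-8

At the optimum: loom time uses 286 of 286 (binding); labor uses 78 of 78 (binding); cotton uses 208 of 228 (slack = 20).
Since cotton is not tight, its dual is 0.
Dual feasibility on the basic columns requires 5·y_loom time + 3·y_labor = 20.5, 6·y_loom time + 1·y_labor = 15.5.
This yields shadow prices y_loom time = 2, y_labor = 3.5.
Reduced cost of denim: c₃ − yᵀa₃ = 13.5 − (2·2 + 3.5·5) = 13.5 − 21.5 = -8.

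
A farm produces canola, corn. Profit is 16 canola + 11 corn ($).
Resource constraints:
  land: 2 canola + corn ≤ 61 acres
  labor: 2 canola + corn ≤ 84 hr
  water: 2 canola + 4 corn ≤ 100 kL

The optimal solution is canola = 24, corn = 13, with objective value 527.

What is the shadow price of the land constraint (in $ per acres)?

Check each constraint at x*: land 61/61 (tight); labor 61/84 (slack 23); water 100/100 (tight).
Slack constraints have shadow price 0 (complementary slackness).
From A_Bᵀ y = c: 2·y_land + 2·y_water = 16; 1·y_land + 4·y_water = 11.
This yields shadow prices y_land = 7, y_water = 1.
Shadow price of land = 7.

7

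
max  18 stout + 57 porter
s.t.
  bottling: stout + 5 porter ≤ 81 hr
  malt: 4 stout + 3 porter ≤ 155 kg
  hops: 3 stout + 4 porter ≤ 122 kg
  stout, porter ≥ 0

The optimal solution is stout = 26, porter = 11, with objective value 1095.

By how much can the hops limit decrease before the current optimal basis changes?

57.2

Binding constraints: bottling, hops. The basis is B = [[1,5],[3,4]] with det -11.
Per unit decrease in hops, x* moves by d = (-0.4545, 0.0909).
The basis stays optimal until stout reaches 0; allowable decrease = 57.2 kg.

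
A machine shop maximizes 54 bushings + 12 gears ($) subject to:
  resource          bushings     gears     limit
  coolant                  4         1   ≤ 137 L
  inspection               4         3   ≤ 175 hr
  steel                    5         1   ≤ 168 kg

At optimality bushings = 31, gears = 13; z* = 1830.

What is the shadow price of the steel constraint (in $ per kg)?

Check each constraint at x*: coolant 137/137 (tight); inspection 163/175 (slack 12); steel 168/168 (tight).
By complementary slackness, y = 0 for the non-binding constraint.
From A_Bᵀ y = c: 4·y_coolant + 5·y_steel = 54; 1·y_coolant + 1·y_steel = 12.
→ y_coolant = 6 and y_steel = 6.
Shadow price of steel = 6.

6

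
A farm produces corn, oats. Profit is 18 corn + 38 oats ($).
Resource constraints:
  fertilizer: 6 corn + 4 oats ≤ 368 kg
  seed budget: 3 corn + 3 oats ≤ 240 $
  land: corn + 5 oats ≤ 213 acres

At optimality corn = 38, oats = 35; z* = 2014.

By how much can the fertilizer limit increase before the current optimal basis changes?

Binding constraints: fertilizer, land. The basis is B = [[6,4],[1,5]] with det 26.
Per unit increase in fertilizer, x* moves by d = (0.1923, -0.0385).
The basis stays optimal until seed budget becomes binding; allowable increase = 45.5 kg.

45.5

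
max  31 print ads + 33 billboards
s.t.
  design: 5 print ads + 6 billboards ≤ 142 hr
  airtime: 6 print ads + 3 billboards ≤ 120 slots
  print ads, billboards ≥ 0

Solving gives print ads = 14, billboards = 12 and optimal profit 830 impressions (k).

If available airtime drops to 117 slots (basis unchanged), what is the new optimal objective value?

At the optimum: design uses 142 of 142 (binding); airtime uses 120 of 120 (binding).
From A_Bᵀ y = c: 5·y_design + 6·y_airtime = 31; 6·y_design + 3·y_airtime = 33.
This yields shadow prices y_design = 5, y_airtime = 1.
Δz = y_airtime·Δb = 1 × (-3) = -3, so new z* = 830 − 3 = 827.

827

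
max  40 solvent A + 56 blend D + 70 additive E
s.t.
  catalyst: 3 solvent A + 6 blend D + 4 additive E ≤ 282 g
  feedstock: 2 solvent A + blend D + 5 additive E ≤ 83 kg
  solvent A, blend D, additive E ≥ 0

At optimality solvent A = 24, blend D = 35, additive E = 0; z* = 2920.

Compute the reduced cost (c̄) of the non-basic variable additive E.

-2

Check each constraint at x*: catalyst 282/282 (tight); feedstock 83/83 (tight).
From A_Bᵀ y = c: 3·y_catalyst + 2·y_feedstock = 40; 6·y_catalyst + 1·y_feedstock = 56.
→ y_catalyst = 8 and y_feedstock = 8.
Reduced cost of additive E: c₃ − yᵀa₃ = 70 − (8·4 + 8·5) = 70 − 72 = -2.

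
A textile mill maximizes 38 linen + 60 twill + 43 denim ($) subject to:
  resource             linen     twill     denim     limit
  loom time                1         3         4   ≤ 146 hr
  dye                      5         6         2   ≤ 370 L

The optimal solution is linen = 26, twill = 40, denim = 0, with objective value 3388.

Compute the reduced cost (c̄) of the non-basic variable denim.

-1

At the optimum: loom time uses 146 of 146 (binding); dye uses 370 of 370 (binding).
Dual feasibility on the basic columns requires 1·y_loom time + 5·y_dye = 38, 3·y_loom time + 6·y_dye = 60.
This yields shadow prices y_loom time = 8, y_dye = 6.
Reduced cost of denim: c₃ − yᵀa₃ = 43 − (8·4 + 6·2) = 43 − 44 = -1.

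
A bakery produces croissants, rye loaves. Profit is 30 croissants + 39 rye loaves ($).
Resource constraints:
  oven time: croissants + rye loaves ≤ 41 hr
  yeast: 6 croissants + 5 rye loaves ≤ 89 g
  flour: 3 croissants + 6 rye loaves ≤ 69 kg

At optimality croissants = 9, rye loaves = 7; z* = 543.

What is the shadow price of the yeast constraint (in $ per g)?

3

Binding: yeast and flour. Non-binding: oven time (25 unused).
Since oven time is not tight, its dual is 0.
From A_Bᵀ y = c: 6·y_yeast + 3·y_flour = 30; 5·y_yeast + 6·y_flour = 39.
Solving: y_yeast = 3, y_flour = 4.
Shadow price of yeast = 3.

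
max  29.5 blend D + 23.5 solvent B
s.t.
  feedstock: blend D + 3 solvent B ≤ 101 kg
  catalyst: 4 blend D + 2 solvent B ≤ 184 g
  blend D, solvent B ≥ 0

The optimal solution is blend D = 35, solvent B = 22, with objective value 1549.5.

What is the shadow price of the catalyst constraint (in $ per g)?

Both feedstock and catalyst are binding at x*.
The binding rows give the dual system: 1·y_feedstock + 4·y_catalyst = 29.5 and 3·y_feedstock + 2·y_catalyst = 23.5.
→ y_feedstock = 3.5 and y_catalyst = 6.5.
Shadow price of catalyst = 6.5.

6.5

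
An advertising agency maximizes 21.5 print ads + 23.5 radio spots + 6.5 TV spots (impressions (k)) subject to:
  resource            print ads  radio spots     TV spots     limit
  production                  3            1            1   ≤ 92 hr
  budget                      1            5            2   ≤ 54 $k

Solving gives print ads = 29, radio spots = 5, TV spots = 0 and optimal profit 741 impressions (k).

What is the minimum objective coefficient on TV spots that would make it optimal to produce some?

13

Check each constraint at x*: production 92/92 (tight); budget 54/54 (tight).
Dual feasibility on the basic columns requires 3·y_production + 1·y_budget = 21.5, 1·y_production + 5·y_budget = 23.5.
This yields shadow prices y_production = 6, y_budget = 3.5.
TV spots enters the basis when its profit ≥ yᵀa₃ = 6·1 + 3.5·2 = 13.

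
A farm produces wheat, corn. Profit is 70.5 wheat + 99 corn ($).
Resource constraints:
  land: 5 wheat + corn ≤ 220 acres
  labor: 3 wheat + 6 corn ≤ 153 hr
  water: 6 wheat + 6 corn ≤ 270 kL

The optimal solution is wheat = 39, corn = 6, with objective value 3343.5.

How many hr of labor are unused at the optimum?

labor used = 3·39 + 6·6 = 153; slack = 153 − 153 = 0.

0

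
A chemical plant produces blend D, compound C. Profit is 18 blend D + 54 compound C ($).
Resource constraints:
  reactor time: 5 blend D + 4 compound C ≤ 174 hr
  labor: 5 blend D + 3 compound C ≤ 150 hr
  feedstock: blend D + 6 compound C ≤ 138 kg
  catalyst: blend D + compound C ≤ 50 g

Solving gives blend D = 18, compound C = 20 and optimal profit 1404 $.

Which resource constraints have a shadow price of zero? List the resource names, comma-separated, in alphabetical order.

reactor time: 170/174 (slack 4)
labor: 150/150 (binding)
feedstock: 138/138 (binding)
catalyst: 38/50 (slack 12)
By complementary slackness, a constraint with positive slack has shadow price 0 → catalyst, reactor time.

catalyst, reactor time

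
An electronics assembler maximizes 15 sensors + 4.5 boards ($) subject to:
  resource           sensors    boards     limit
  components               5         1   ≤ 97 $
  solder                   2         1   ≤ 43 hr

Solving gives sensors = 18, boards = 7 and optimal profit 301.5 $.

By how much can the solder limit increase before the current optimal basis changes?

Binding constraints: components, solder. The basis is B = [[5,1],[2,1]] with det 3.
Per unit increase in solder, x* moves by d = (-0.3333, 1.6667).
The basis stays optimal until sensors reaches 0; allowable increase = 54 hr.

54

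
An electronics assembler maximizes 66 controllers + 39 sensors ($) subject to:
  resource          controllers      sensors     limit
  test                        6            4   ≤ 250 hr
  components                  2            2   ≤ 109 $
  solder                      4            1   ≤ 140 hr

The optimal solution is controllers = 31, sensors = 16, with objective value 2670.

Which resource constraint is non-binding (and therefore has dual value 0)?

test: 250/250 (binding)
components: 94/109 (slack 15)
solder: 140/140 (binding)
By complementary slackness, a constraint with positive slack has shadow price 0 → components.

components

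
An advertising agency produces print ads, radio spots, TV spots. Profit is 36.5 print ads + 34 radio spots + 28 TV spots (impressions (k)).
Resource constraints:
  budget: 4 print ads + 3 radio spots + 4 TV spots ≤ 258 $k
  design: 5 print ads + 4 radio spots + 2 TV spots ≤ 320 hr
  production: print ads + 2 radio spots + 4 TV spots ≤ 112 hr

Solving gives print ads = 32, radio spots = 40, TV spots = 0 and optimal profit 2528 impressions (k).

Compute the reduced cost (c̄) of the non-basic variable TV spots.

-1

Binding: design and production. Non-binding: budget (10 unused).
Slack constraints have shadow price 0 (complementary slackness).
From A_Bᵀ y = c: 5·y_design + 1·y_production = 36.5; 4·y_design + 2·y_production = 34.
This yields shadow prices y_design = 6.5, y_production = 4.
Reduced cost of TV spots: c₃ − yᵀa₃ = 28 − (6.5·2 + 4·4) = 28 − 29 = -1.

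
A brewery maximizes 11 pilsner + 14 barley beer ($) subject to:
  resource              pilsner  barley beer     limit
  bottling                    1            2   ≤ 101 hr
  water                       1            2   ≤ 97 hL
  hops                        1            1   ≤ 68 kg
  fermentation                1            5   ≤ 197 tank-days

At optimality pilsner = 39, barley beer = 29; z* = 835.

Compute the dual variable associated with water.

Check each constraint at x*: bottling 97/101 (slack 4); water 97/97 (tight); hops 68/68 (tight); fermentation 184/197 (slack 13).
By complementary slackness, y = 0 for the non-binding constraints.
From A_Bᵀ y = c: 1·y_water + 1·y_hops = 11; 2·y_water + 1·y_hops = 14.
This yields shadow prices y_water = 3, y_hops = 8.
Shadow price of water = 3.

3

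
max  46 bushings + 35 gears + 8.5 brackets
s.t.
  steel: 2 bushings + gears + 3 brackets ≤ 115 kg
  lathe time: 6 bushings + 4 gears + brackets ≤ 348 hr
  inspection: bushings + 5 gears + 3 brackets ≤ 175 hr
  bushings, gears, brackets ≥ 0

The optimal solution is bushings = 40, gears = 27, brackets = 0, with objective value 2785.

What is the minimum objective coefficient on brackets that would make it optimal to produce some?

At the optimum: steel uses 107 of 115 (slack = 8); lathe time uses 348 of 348 (binding); inspection uses 175 of 175 (binding).
By complementary slackness, y = 0 for the non-binding constraint.
The binding rows give the dual system: 6·y_lathe time + 1·y_inspection = 46 and 4·y_lathe time + 5·y_inspection = 35.
→ y_lathe time = 7.5 and y_inspection = 1.
brackets enters the basis when its profit ≥ yᵀa₃ = 7.5·1 + 1·3 = 10.5.

10.5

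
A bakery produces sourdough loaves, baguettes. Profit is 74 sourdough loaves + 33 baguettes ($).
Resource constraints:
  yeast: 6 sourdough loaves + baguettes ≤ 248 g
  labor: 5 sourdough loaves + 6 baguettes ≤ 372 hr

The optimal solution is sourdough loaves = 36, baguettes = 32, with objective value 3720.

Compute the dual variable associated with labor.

Both yeast and labor are binding at x*.
Dual feasibility on the basic columns requires 6·y_yeast + 5·y_labor = 74, 1·y_yeast + 6·y_labor = 33.
Solving: y_yeast = 9, y_labor = 4.
Shadow price of labor = 4.

4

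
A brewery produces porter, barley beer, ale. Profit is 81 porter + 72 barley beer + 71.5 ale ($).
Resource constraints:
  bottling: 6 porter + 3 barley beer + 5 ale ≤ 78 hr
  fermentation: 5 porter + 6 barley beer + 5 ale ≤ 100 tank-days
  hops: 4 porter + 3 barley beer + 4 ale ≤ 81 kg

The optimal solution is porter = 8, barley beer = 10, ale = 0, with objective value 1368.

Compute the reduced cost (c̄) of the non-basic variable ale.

At the optimum: bottling uses 78 of 78 (binding); fermentation uses 100 of 100 (binding); hops uses 62 of 81 (slack = 19).
Slack constraints have shadow price 0 (complementary slackness).
From A_Bᵀ y = c: 6·y_bottling + 5·y_fermentation = 81; 3·y_bottling + 6·y_fermentation = 72.
→ y_bottling = 6 and y_fermentation = 9.
Reduced cost of ale: c₃ − yᵀa₃ = 71.5 − (6·5 + 9·5) = 71.5 − 75 = -3.5.

-3.5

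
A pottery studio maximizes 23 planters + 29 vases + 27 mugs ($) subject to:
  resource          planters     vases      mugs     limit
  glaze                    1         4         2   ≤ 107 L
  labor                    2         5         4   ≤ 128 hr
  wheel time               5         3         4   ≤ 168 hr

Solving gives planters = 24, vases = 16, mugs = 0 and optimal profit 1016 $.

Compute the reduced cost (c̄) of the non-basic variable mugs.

-1

Check each constraint at x*: glaze 88/107 (slack 19); labor 128/128 (tight); wheel time 168/168 (tight).
Since glaze is not tight, its dual is 0.
Dual feasibility on the basic columns requires 2·y_labor + 5·y_wheel time = 23, 5·y_labor + 3·y_wheel time = 29.
This yields shadow prices y_labor = 4, y_wheel time = 3.
Reduced cost of mugs: c₃ − yᵀa₃ = 27 − (4·4 + 3·4) = 27 − 28 = -1.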